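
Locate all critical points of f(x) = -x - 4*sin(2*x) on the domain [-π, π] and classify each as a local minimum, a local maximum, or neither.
f'(x) = 16*sin(x)^2 - 9

Solve f'(x) = 0 on [-π, π]:
  f'(x) = 0 ⇔ cos(2*x) = -1/8, i.e. 2*x = ±arccos(-1/8) + 2nπ; keep the solutions lying in [-π, π].
  ⇒ x = -pi + acos(-1/8)/2 ≈ -2.2935, -acos(-1/8)/2 ≈ -0.8481, acos(-1/8)/2 ≈ 0.8481, pi - acos(-1/8)/2 ≈ 2.2935

f''(x) = 16*sin(2*x)
Second-derivative test at each critical point:
  f''(-2.2935) = 15.8745 > 0 → local minimum
  f''(-0.8481) = -15.8745 < 0 → local maximum
  f''(0.8481) = 15.8745 > 0 → local minimum
  f''(2.2935) = -15.8745 < 0 → local maximum

Critical points: x = -pi + acos(-1/8)/2 ≈ -2.2935 (local minimum); x = -acos(-1/8)/2 ≈ -0.8481 (local maximum); x = acos(-1/8)/2 ≈ 0.8481 (local minimum); x = pi - acos(-1/8)/2 ≈ 2.2935 (local maximum)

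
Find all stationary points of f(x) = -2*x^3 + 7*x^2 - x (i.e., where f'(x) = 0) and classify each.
f'(x) = -6*x^2 + 14*x - 1

Solve f'(x) = 0:
  6*x^2 - 14*x + 1 = 0 has no rational roots; quadratic formula: x = (14 ± √172)/12.
  ⇒ x = 7/6 - sqrt(43)/6 ≈ 0.0738, sqrt(43)/6 + 7/6 ≈ 2.2596

f''(x) = 14 - 12*x
Second-derivative test at each critical point:
  f''(0.0738) = 13.1149 > 0 → local minimum
  f''(2.2596) = -13.1149 < 0 → local maximum

Critical points: x = 7/6 - sqrt(43)/6 ≈ 0.0738 (local minimum); x = sqrt(43)/6 + 7/6 ≈ 2.2596 (local maximum)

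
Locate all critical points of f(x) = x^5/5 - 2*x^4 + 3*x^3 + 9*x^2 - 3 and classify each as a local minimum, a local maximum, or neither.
f'(x) = x*(x^3 - 8*x^2 + 9*x + 18)

Solve f'(x) = 0:
  Factor: x^4 - 8*x^3 + 9*x^2 + 18*x = x*(x - 6)*(x - 3)*(x + 1) = 0.
  ⇒ x = -1, 0, 3, 6

f''(x) = 4*x^3 - 24*x^2 + 18*x + 18
Second-derivative test at each critical point:
  f''(-1) = -28 < 0 → local maximum
  f''(0) = 18 > 0 → local minimum
  f''(3) = -36 < 0 → local maximum
  f''(6) = 126 > 0 → local minimum

Critical points: x = -1 (local maximum); x = 0 (local minimum); x = 3 (local maximum); x = 6 (local minimum)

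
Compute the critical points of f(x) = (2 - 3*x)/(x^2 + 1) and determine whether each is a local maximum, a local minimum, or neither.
f'(x) = (3*x^2 - 4*x - 3)/(x^4 + 2*x^2 + 1)

Solve f'(x) = 0:
  f'(x) = (3*x^2 - 4*x - 3)/(x^2 + 1)^2; the denominator is positive wherever f is defined, so f'(x) = 0 ⇔ 3*x^2 - 4*x - 3 = 0.
  3*x^2 - 4*x - 3 = 0 has no rational roots; quadratic formula: x = (4 ± √52)/6.
  ⇒ x = 2/3 - sqrt(13)/3 ≈ -0.5352, 2/3 + sqrt(13)/3 ≈ 1.8685

f''(x) = 2*(4*x^2*(2 - 3*x) + (9*x - 2)*(x^2 + 1))/(x^2 + 1)^3
Second-derivative test at each critical point:
  f''(-0.5352) = -4.3575 < 0 → local maximum
  f''(1.8685) = 0.3575 > 0 → local minimum

Critical points: x = 2/3 - sqrt(13)/3 ≈ -0.5352 (local maximum); x = 2/3 + sqrt(13)/3 ≈ 1.8685 (local minimum)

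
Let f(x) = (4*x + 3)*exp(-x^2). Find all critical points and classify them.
f'(x) = 2*(-x*(4*x + 3) + 2)*exp(-x^2)

Solve f'(x) = 0:
  f'(x) = (-8*x^2 - 6*x + 4)·exp(-x^2) and exp(-x^2) > 0 for every x, so f'(x) = 0 ⇔ -8*x^2 - 6*x + 4 = 0.
  Factor: -8*x^2 - 6*x + 4 = -2*(4*x^2 + 3*x - 2); 4*x^2 + 3*x - 2 = 0 has no rational roots; quadratic formula: x = (-3 ± √41)/8.
  ⇒ x = -sqrt(41)/8 - 3/8 ≈ -1.1754, -3/8 + sqrt(41)/8 ≈ 0.4254

f''(x) = 2*(2*x^2*(4*x + 3) - 12*x - 3)*exp(-x^2)
Second-derivative test at each critical point:
  f''(-1.1754) = 3.2168 > 0 → local minimum
  f''(0.4254) = -10.6864 < 0 → local maximum

Critical points: x = -sqrt(41)/8 - 3/8 ≈ -1.1754 (local minimum); x = -3/8 + sqrt(41)/8 ≈ 0.4254 (local maximum)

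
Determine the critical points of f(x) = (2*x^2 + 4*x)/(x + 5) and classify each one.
f'(x) = 2*(x^2 + 10*x + 10)/(x^2 + 10*x + 25)

Solve f'(x) = 0:
  f'(x) = 2*(x^2 + 10*x + 10)/(x + 5)^2; the denominator is positive wherever f is defined, so f'(x) = 0 ⇔ 2*x^2 + 20*x + 20 = 0.
  Factor: 2*x^2 + 20*x + 20 = 2*(x^2 + 10*x + 10); x^2 + 10*x + 10 = 0 has no rational roots; quadratic formula: x = (-10 ± √60)/2.
  ⇒ x = -5 - sqrt(15) ≈ -8.8730, -5 + sqrt(15) ≈ -1.1270

f''(x) = 60/(x^3 + 15*x^2 + 75*x + 125)
Second-derivative test at each critical point:
  f''(-8.8730) = -1.0328 < 0 → local maximum
  f''(-1.1270) = 1.0328 > 0 → local minimum

Critical points: x = -5 - sqrt(15) ≈ -8.8730 (local maximum); x = -5 + sqrt(15) ≈ -1.1270 (local minimum)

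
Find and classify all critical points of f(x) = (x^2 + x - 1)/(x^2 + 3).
f'(x) = (-x^2 + 8*x + 3)/(x^4 + 6*x^2 + 9)

Solve f'(x) = 0:
  f'(x) = -(x^2 - 8*x - 3)/(x^2 + 3)^2; the denominator is positive wherever f is defined, so f'(x) = 0 ⇔ -x^2 + 8*x + 3 = 0.
  x^2 - 8*x - 3 = 0 has no rational roots; quadratic formula: x = (8 ± √76)/2.
  ⇒ x = 4 - sqrt(19) ≈ -0.3589, 4 + sqrt(19) ≈ 8.3589

f''(x) = 2*(x^3 - 12*x^2 - 9*x + 12)/(x^6 + 9*x^4 + 27*x^2 + 27)
Second-derivative test at each critical point:
  f''(-0.3589) = 0.8905 > 0 → local minimum
  f''(8.3589) = -0.0016 < 0 → local maximum

Critical points: x = 4 - sqrt(19) ≈ -0.3589 (local minimum); x = 4 + sqrt(19) ≈ 8.3589 (local maximum)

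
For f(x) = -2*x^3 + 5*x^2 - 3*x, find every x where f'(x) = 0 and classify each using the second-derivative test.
f'(x) = -6*x^2 + 10*x - 3

Solve f'(x) = 0:
  6*x^2 - 10*x + 3 = 0 has no rational roots; quadratic formula: x = (10 ± √28)/12.
  ⇒ x = 5/6 - sqrt(7)/6 ≈ 0.3924, sqrt(7)/6 + 5/6 ≈ 1.2743

f''(x) = 10 - 12*x
Second-derivative test at each critical point:
  f''(0.3924) = 5.2915 > 0 → local minimum
  f''(1.2743) = -5.2915 < 0 → local maximum

Critical points: x = 5/6 - sqrt(7)/6 ≈ 0.3924 (local minimum); x = sqrt(7)/6 + 5/6 ≈ 1.2743 (local maximum)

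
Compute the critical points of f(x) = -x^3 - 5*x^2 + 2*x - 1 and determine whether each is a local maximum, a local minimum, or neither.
f'(x) = -3*x^2 - 10*x + 2

Solve f'(x) = 0:
  3*x^2 + 10*x - 2 = 0 has no rational roots; quadratic formula: x = (-10 ± √124)/6.
  ⇒ x = -sqrt(31)/3 - 5/3 ≈ -3.5226, -5/3 + sqrt(31)/3 ≈ 0.1893

f''(x) = -6*x - 10
Second-derivative test at each critical point:
  f''(-3.5226) = 11.1355 > 0 → local minimum
  f''(0.1893) = -11.1355 < 0 → local maximum

Critical points: x = -sqrt(31)/3 - 5/3 ≈ -3.5226 (local minimum); x = -5/3 + sqrt(31)/3 ≈ 0.1893 (local maximum)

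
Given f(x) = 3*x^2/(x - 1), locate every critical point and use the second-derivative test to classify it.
f'(x) = 3*x*(x - 2)/(x^2 - 2*x + 1)

Solve f'(x) = 0:
  f'(x) = 3*x*(x - 2)/(x - 1)^2; the denominator is positive wherever f is defined, so f'(x) = 0 ⇔ 3*x^2 - 6*x = 0.
  Factor: 3*x^2 - 6*x = 3*x*(x - 2) = 0.
  ⇒ x = 0, 2

f''(x) = 6/(x^3 - 3*x^2 + 3*x - 1)
Second-derivative test at each critical point:
  f''(0) = -6 < 0 → local maximum
  f''(2) = 6 > 0 → local minimum

Critical points: x = 0 (local maximum); x = 2 (local minimum)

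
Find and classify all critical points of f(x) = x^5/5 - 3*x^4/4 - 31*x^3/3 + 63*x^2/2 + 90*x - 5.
f'(x) = x^4 - 3*x^3 - 31*x^2 + 63*x + 90

Solve f'(x) = 0:
  Factor: x^4 - 3*x^3 - 31*x^2 + 63*x + 90 = (x - 6)*(x - 3)*(x + 1)*(x + 5) = 0.
  ⇒ x = -5, -1, 3, 6

f''(x) = 4*x^3 - 9*x^2 - 62*x + 63
Second-derivative test at each critical point:
  f''(-5) = -352 < 0 → local maximum
  f''(-1) = 112 > 0 → local minimum
  f''(3) = -96 < 0 → local maximum
  f''(6) = 231 > 0 → local minimum

Critical points: x = -5 (local maximum); x = -1 (local minimum); x = 3 (local maximum); x = 6 (local minimum)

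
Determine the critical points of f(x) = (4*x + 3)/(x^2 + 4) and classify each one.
f'(x) = 2*(-2*x^2 - 3*x + 8)/(x^4 + 8*x^2 + 16)

Solve f'(x) = 0:
  f'(x) = -2*(2*x^2 + 3*x - 8)/(x^2 + 4)^2; the denominator is positive wherever f is defined, so f'(x) = 0 ⇔ -4*x^2 - 6*x + 16 = 0.
  Factor: -4*x^2 - 6*x + 16 = -2*(2*x^2 + 3*x - 8); 2*x^2 + 3*x - 8 = 0 has no rational roots; quadratic formula: x = (-3 ± √73)/4.
  ⇒ x = -sqrt(73)/4 - 3/4 ≈ -2.8860, -3/4 + sqrt(73)/4 ≈ 1.3860

f''(x) = 2*(4*x^2*(4*x + 3) - 3*(4*x + 1)*(x^2 + 4))/(x^2 + 4)^3
Second-derivative test at each critical point:
  f''(-2.8860) = 0.1124 > 0 → local minimum
  f''(1.3860) = -0.4874 < 0 → local maximum

Critical points: x = -sqrt(73)/4 - 3/4 ≈ -2.8860 (local minimum); x = -3/4 + sqrt(73)/4 ≈ 1.3860 (local maximum)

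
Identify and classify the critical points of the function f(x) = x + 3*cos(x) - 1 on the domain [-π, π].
f'(x) = 1 - 3*sin(x)

Solve f'(x) = 0 on [-π, π]:
  f'(x) = 0 ⇔ sin(x) = 1/3, i.e. x = arcsin(1/3) + 2nπ or x = π − arcsin(1/3) + 2nπ; keep the solutions lying in [-π, π].
  ⇒ x = asin(1/3) ≈ 0.3398, pi - asin(1/3) ≈ 2.8018

f''(x) = -3*cos(x)
Second-derivative test at each critical point:
  f''(0.3398) = -2.8284 < 0 → local maximum
  f''(2.8018) = 2.8284 > 0 → local minimum

Critical points: x = asin(1/3) ≈ 0.3398 (local maximum); x = pi - asin(1/3) ≈ 2.8018 (local minimum)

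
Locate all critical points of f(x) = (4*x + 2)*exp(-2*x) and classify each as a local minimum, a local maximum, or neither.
f'(x) = -8*x*exp(-2*x)

Solve f'(x) = 0:
  f'(x) = (-8*x)·exp(-2*x) and exp(-2*x) > 0 for every x, so f'(x) = 0 ⇔ -8*x = 0.
  -8*x = 0.
  ⇒ x = 0

f''(x) = 8*(2*x - 1)*exp(-2*x)
Second-derivative test at each critical point:
  f''(0) = -8 < 0 → local maximum

Critical points: x = 0 (local maximum)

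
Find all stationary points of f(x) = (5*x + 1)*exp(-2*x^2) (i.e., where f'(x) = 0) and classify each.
f'(x) = (-4*x*(5*x + 1) + 5)*exp(-2*x^2)

Solve f'(x) = 0:
  f'(x) = (-20*x^2 - 4*x + 5)·exp(-2*x^2) and exp(-2*x^2) > 0 for every x, so f'(x) = 0 ⇔ -20*x^2 - 4*x + 5 = 0.
  20*x^2 + 4*x - 5 = 0 has no rational roots; quadratic formula: x = (-4 ± √416)/40.
  ⇒ x = -sqrt(26)/10 - 1/10 ≈ -0.6099, -1/10 + sqrt(26)/10 ≈ 0.4099

f''(x) = 4*(4*x^2*(5*x + 1) - 15*x - 1)*exp(-2*x^2)
Second-derivative test at each critical point:
  f''(-0.6099) = 9.6928 > 0 → local minimum
  f''(0.4099) = -14.5749 < 0 → local maximum

Critical points: x = -sqrt(26)/10 - 1/10 ≈ -0.6099 (local minimum); x = -1/10 + sqrt(26)/10 ≈ 0.4099 (local maximum)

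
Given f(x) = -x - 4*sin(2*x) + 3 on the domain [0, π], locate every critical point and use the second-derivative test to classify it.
f'(x) = 16*sin(x)^2 - 9

Solve f'(x) = 0 on [0, π]:
  f'(x) = 0 ⇔ cos(2*x) = -1/8, i.e. 2*x = ±arccos(-1/8) + 2nπ; keep the solutions lying in [0, π].
  ⇒ x = acos(-1/8)/2 ≈ 0.8481, pi - acos(-1/8)/2 ≈ 2.2935

f''(x) = 16*sin(2*x)
Second-derivative test at each critical point:
  f''(0.8481) = 15.8745 > 0 → local minimum
  f''(2.2935) = -15.8745 < 0 → local maximum

Critical points: x = acos(-1/8)/2 ≈ 0.8481 (local minimum); x = pi - acos(-1/8)/2 ≈ 2.2935 (local maximum)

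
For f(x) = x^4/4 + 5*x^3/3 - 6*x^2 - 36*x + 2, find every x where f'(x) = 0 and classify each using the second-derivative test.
f'(x) = x^3 + 5*x^2 - 12*x - 36

Solve f'(x) = 0:
  Factor: x^3 + 5*x^2 - 12*x - 36 = (x - 3)*(x + 2)*(x + 6) = 0.
  ⇒ x = -6, -2, 3

f''(x) = 3*x^2 + 10*x - 12
Second-derivative test at each critical point:
  f''(-6) = 36 > 0 → local minimum
  f''(-2) = -20 < 0 → local maximum
  f''(3) = 45 > 0 → local minimum

Critical points: x = -6 (local minimum); x = -2 (local maximum); x = 3 (local minimum)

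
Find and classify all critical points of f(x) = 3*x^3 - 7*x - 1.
f'(x) = 9*x^2 - 7

Solve f'(x) = 0:
  9*x^2 - 7 = 0 has no rational roots; quadratic formula: x = (0 ± √252)/18.
  ⇒ x = -sqrt(7)/3 ≈ -0.8819, sqrt(7)/3 ≈ 0.8819

f''(x) = 18*x
Second-derivative test at each critical point:
  f''(-0.8819) = -15.8745 < 0 → local maximum
  f''(0.8819) = 15.8745 > 0 → local minimum

Critical points: x = -sqrt(7)/3 ≈ -0.8819 (local maximum); x = sqrt(7)/3 ≈ 0.8819 (local minimum)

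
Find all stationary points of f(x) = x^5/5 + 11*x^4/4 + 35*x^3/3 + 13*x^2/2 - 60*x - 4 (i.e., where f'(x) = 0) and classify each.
f'(x) = x^4 + 11*x^3 + 35*x^2 + 13*x - 60

Solve f'(x) = 0:
  Factor: x^4 + 11*x^3 + 35*x^2 + 13*x - 60 = (x - 1)*(x + 3)*(x + 4)*(x + 5) = 0.
  ⇒ x = -5, -4, -3, 1

f''(x) = 4*x^3 + 33*x^2 + 70*x + 13
Second-derivative test at each critical point:
  f''(-5) = -12 < 0 → local maximum
  f''(-4) = 5 > 0 → local minimum
  f''(-3) = -8 < 0 → local maximum
  f''(1) = 120 > 0 → local minimum

Critical points: x = -5 (local maximum); x = -4 (local minimum); x = -3 (local maximum); x = 1 (local minimum)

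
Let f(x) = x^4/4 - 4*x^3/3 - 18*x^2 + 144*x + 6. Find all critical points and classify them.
f'(x) = x^3 - 4*x^2 - 36*x + 144

Solve f'(x) = 0:
  Factor: x^3 - 4*x^2 - 36*x + 144 = (x - 6)*(x - 4)*(x + 6) = 0.
  ⇒ x = -6, 4, 6

f''(x) = 3*x^2 - 8*x - 36
Second-derivative test at each critical point:
  f''(-6) = 120 > 0 → local minimum
  f''(4) = -20 < 0 → local maximum
  f''(6) = 24 > 0 → local minimum

Critical points: x = -6 (local minimum); x = 4 (local maximum); x = 6 (local minimum)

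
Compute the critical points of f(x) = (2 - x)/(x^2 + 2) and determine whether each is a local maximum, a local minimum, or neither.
f'(x) = (-x^2 + 2*x*(x - 2) - 2)/(x^2 + 2)^2

Solve f'(x) = 0:
  f'(x) = (x^2 - 4*x - 2)/(x^2 + 2)^2; the denominator is positive wherever f is defined, so f'(x) = 0 ⇔ x^2 - 4*x - 2 = 0.
  x^2 - 4*x - 2 = 0 has no rational roots; quadratic formula: x = (4 ± √24)/2.
  ⇒ x = 2 - sqrt(6) ≈ -0.4495, 2 + sqrt(6) ≈ 4.4495

f''(x) = 2*(4*x^2*(2 - x) + (3*x - 2)*(x^2 + 2))/(x^2 + 2)^3
Second-derivative test at each critical point:
  f''(-0.4495) = -1.0103 < 0 → local maximum
  f''(4.4495) = 0.0103 > 0 → local minimum

Critical points: x = 2 - sqrt(6) ≈ -0.4495 (local maximum); x = 2 + sqrt(6) ≈ 4.4495 (local minimum)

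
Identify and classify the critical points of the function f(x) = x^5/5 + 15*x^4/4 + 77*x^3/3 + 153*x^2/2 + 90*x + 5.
f'(x) = x^4 + 15*x^3 + 77*x^2 + 153*x + 90

Solve f'(x) = 0:
  Factor: x^4 + 15*x^3 + 77*x^2 + 153*x + 90 = (x + 1)*(x + 3)*(x + 5)*(x + 6) = 0.
  ⇒ x = -6, -5, -3, -1

f''(x) = 4*x^3 + 45*x^2 + 154*x + 153
Second-derivative test at each critical point:
  f''(-6) = -15 < 0 → local maximum
  f''(-5) = 8 > 0 → local minimum
  f''(-3) = -12 < 0 → local maximum
  f''(-1) = 40 > 0 → local minimum

Critical points: x = -6 (local maximum); x = -5 (local minimum); x = -3 (local maximum); x = -1 (local minimum)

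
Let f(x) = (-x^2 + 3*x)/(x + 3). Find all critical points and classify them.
f'(x) = (-x^2 - 6*x + 9)/(x^2 + 6*x + 9)

Solve f'(x) = 0:
  f'(x) = -(x^2 + 6*x - 9)/(x + 3)^2; the denominator is positive wherever f is defined, so f'(x) = 0 ⇔ -x^2 - 6*x + 9 = 0.
  x^2 + 6*x - 9 = 0 has no rational roots; quadratic formula: x = (-6 ± √72)/2.
  ⇒ x = -3*sqrt(2) - 3 ≈ -7.2426, -3 + 3*sqrt(2) ≈ 1.2426

f''(x) = -36/(x^3 + 9*x^2 + 27*x + 27)
Second-derivative test at each critical point:
  f''(-7.2426) = 0.4714 > 0 → local minimum
  f''(1.2426) = -0.4714 < 0 → local maximum

Critical points: x = -3*sqrt(2) - 3 ≈ -7.2426 (local minimum); x = -3 + 3*sqrt(2) ≈ 1.2426 (local maximum)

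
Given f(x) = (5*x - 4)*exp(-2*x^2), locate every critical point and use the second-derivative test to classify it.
f'(x) = (-4*x*(5*x - 4) + 5)*exp(-2*x^2)

Solve f'(x) = 0:
  f'(x) = (-20*x^2 + 16*x + 5)·exp(-2*x^2) and exp(-2*x^2) > 0 for every x, so f'(x) = 0 ⇔ -20*x^2 + 16*x + 5 = 0.
  20*x^2 - 16*x - 5 = 0 has no rational roots; quadratic formula: x = (16 ± √656)/40.
  ⇒ x = 2/5 - sqrt(41)/10 ≈ -0.2403, 2/5 + sqrt(41)/10 ≈ 1.0403

f''(x) = 4*(4*x^2*(5*x - 4) - 15*x + 4)*exp(-2*x^2)
Second-derivative test at each critical point:
  f''(-0.2403) = 22.8187 > 0 → local minimum
  f''(1.0403) = -2.9405 < 0 → local maximum

Critical points: x = 2/5 - sqrt(41)/10 ≈ -0.2403 (local minimum); x = 2/5 + sqrt(41)/10 ≈ 1.0403 (local maximum)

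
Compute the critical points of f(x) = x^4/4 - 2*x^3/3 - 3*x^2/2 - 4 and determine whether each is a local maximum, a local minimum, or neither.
f'(x) = x*(x^2 - 2*x - 3)

Solve f'(x) = 0:
  Factor: x^3 - 2*x^2 - 3*x = x*(x - 3)*(x + 1) = 0.
  ⇒ x = -1, 0, 3

f''(x) = 3*x^2 - 4*x - 3
Second-derivative test at each critical point:
  f''(-1) = 4 > 0 → local minimum
  f''(0) = -3 < 0 → local maximum
  f''(3) = 12 > 0 → local minimum

Critical points: x = -1 (local minimum); x = 0 (local maximum); x = 3 (local minimum)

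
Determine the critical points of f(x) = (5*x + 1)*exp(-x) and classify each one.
f'(x) = (4 - 5*x)*exp(-x)

Solve f'(x) = 0:
  f'(x) = (4 - 5*x)·exp(-x) and exp(-x) > 0 for every x, so f'(x) = 0 ⇔ 4 - 5*x = 0.
  4 - 5*x = 0.
  ⇒ x = 4/5

f''(x) = (5*x - 9)*exp(-x)
Second-derivative test at each critical point:
  f''(4/5) = -2.2466 < 0 → local maximum

Critical points: x = 4/5 (local maximum)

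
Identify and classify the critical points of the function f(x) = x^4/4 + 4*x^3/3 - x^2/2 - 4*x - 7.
f'(x) = x^3 + 4*x^2 - x - 4

Solve f'(x) = 0:
  Factor: x^3 + 4*x^2 - x - 4 = (x - 1)*(x + 1)*(x + 4) = 0.
  ⇒ x = -4, -1, 1

f''(x) = 3*x^2 + 8*x - 1
Second-derivative test at each critical point:
  f''(-4) = 15 > 0 → local minimum
  f''(-1) = -6 < 0 → local maximum
  f''(1) = 10 > 0 → local minimum

Critical points: x = -4 (local minimum); x = -1 (local maximum); x = 1 (local minimum)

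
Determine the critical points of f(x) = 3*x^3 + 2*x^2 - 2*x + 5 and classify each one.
f'(x) = 9*x^2 + 4*x - 2

Solve f'(x) = 0:
  9*x^2 + 4*x - 2 = 0 has no rational roots; quadratic formula: x = (-4 ± √88)/18.
  ⇒ x = -sqrt(22)/9 - 2/9 ≈ -0.7434, -2/9 + sqrt(22)/9 ≈ 0.2989

f''(x) = 18*x + 4
Second-derivative test at each critical point:
  f''(-0.7434) = -9.3808 < 0 → local maximum
  f''(0.2989) = 9.3808 > 0 → local minimum

Critical points: x = -sqrt(22)/9 - 2/9 ≈ -0.7434 (local maximum); x = -2/9 + sqrt(22)/9 ≈ 0.2989 (local minimum)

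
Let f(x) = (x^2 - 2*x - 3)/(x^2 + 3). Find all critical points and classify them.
f'(x) = 2*(x^2 + 6*x - 3)/(x^4 + 6*x^2 + 9)

Solve f'(x) = 0:
  f'(x) = 2*(x^2 + 6*x - 3)/(x^2 + 3)^2; the denominator is positive wherever f is defined, so f'(x) = 0 ⇔ 2*x^2 + 12*x - 6 = 0.
  Factor: 2*x^2 + 12*x - 6 = 2*(x^2 + 6*x - 3); x^2 + 6*x - 3 = 0 has no rational roots; quadratic formula: x = (-6 ± √48)/2.
  ⇒ x = -2*sqrt(3) - 3 ≈ -6.4641, -3 + 2*sqrt(3) ≈ 0.4641

f''(x) = 4*(-x^3 - 9*x^2 + 9*x + 9)/(x^6 + 9*x^4 + 27*x^2 + 27)
Second-derivative test at each critical point:
  f''(-6.4641) = -0.0069 < 0 → local maximum
  f''(0.4641) = 1.3402 > 0 → local minimum

Critical points: x = -2*sqrt(3) - 3 ≈ -6.4641 (local maximum); x = -3 + 2*sqrt(3) ≈ 0.4641 (local minimum)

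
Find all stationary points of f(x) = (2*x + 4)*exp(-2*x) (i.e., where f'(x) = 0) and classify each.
f'(x) = 2*(-2*x - 3)*exp(-2*x)

Solve f'(x) = 0:
  f'(x) = (-4*x - 6)·exp(-2*x) and exp(-2*x) > 0 for every x, so f'(x) = 0 ⇔ -4*x - 6 = 0.
  Factor: -4*x - 6 = -2*(2*x + 3) = 0.
  ⇒ x = -3/2

f''(x) = 8*(x + 1)*exp(-2*x)
Second-derivative test at each critical point:
  f''(-3/2) = -80.3421 < 0 → local maximum

Critical points: x = -3/2 (local maximum)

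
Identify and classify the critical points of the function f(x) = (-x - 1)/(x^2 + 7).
f'(x) = (-x^2 + 2*x*(x + 1) - 7)/(x^2 + 7)^2

Solve f'(x) = 0:
  f'(x) = (x^2 + 2*x - 7)/(x^2 + 7)^2; the denominator is positive wherever f is defined, so f'(x) = 0 ⇔ x^2 + 2*x - 7 = 0.
  x^2 + 2*x - 7 = 0 has no rational roots; quadratic formula: x = (-2 ± √32)/2.
  ⇒ x = -2*sqrt(2) - 1 ≈ -3.8284, -1 + 2*sqrt(2) ≈ 1.8284

f''(x) = 2*(-4*x^2*(x + 1) + (3*x + 1)*(x^2 + 7))/(x^2 + 7)^3
Second-derivative test at each critical point:
  f''(-3.8284) = -0.0121 < 0 → local maximum
  f''(1.8284) = 0.0529 > 0 → local minimum

Critical points: x = -2*sqrt(2) - 1 ≈ -3.8284 (local maximum); x = -1 + 2*sqrt(2) ≈ 1.8284 (local minimum)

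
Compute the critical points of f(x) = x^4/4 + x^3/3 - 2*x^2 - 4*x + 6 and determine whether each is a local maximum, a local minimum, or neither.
f'(x) = x^3 + x^2 - 4*x - 4

Solve f'(x) = 0:
  Factor: x^3 + x^2 - 4*x - 4 = (x - 2)*(x + 1)*(x + 2) = 0.
  ⇒ x = -2, -1, 2

f''(x) = 3*x^2 + 2*x - 4
Second-derivative test at each critical point:
  f''(-2) = 4 > 0 → local minimum
  f''(-1) = -3 < 0 → local maximum
  f''(2) = 12 > 0 → local minimum

Critical points: x = -2 (local minimum); x = -1 (local maximum); x = 2 (local minimum)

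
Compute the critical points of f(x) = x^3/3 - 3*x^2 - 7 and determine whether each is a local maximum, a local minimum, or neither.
f'(x) = x*(x - 6)

Solve f'(x) = 0:
  Factor: x^2 - 6*x = x*(x - 6) = 0.
  ⇒ x = 0, 6

f''(x) = 2*x - 6
Second-derivative test at each critical point:
  f''(0) = -6 < 0 → local maximum
  f''(6) = 6 > 0 → local minimum

Critical points: x = 0 (local maximum); x = 6 (local minimum)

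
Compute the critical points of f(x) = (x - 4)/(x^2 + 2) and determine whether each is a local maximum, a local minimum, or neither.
f'(x) = (x^2 - 2*x*(x - 4) + 2)/(x^2 + 2)^2

Solve f'(x) = 0:
  f'(x) = -(x^2 - 8*x - 2)/(x^2 + 2)^2; the denominator is positive wherever f is defined, so f'(x) = 0 ⇔ -x^2 + 8*x + 2 = 0.
  x^2 - 8*x - 2 = 0 has no rational roots; quadratic formula: x = (8 ± √72)/2.
  ⇒ x = 4 - 3*sqrt(2) ≈ -0.2426, 4 + 3*sqrt(2) ≈ 8.2426

f''(x) = 2*(4*x^2*(x - 4) + (4 - 3*x)*(x^2 + 2))/(x^2 + 2)^3
Second-derivative test at each critical point:
  f''(-0.2426) = 2.0017 > 0 → local minimum
  f''(8.2426) = -0.0017 < 0 → local maximum

Critical points: x = 4 - 3*sqrt(2) ≈ -0.2426 (local minimum); x = 4 + 3*sqrt(2) ≈ 8.2426 (local maximum)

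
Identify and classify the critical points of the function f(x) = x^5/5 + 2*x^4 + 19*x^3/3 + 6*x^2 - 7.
f'(x) = x*(x^3 + 8*x^2 + 19*x + 12)

Solve f'(x) = 0:
  Factor: x^4 + 8*x^3 + 19*x^2 + 12*x = x*(x + 1)*(x + 3)*(x + 4) = 0.
  ⇒ x = -4, -3, -1, 0

f''(x) = 4*x^3 + 24*x^2 + 38*x + 12
Second-derivative test at each critical point:
  f''(-4) = -12 < 0 → local maximum
  f''(-3) = 6 > 0 → local minimum
  f''(-1) = -6 < 0 → local maximum
  f''(0) = 12 > 0 → local minimum

Critical points: x = -4 (local maximum); x = -3 (local minimum); x = -1 (local maximum); x = 0 (local minimum)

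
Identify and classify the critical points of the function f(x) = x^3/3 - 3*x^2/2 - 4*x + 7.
f'(x) = x^2 - 3*x - 4

Solve f'(x) = 0:
  Factor: x^2 - 3*x - 4 = (x - 4)*(x + 1) = 0.
  ⇒ x = -1, 4

f''(x) = 2*x - 3
Second-derivative test at each critical point:
  f''(-1) = -5 < 0 → local maximum
  f''(4) = 5 > 0 → local minimum

Critical points: x = -1 (local maximum); x = 4 (local minimum)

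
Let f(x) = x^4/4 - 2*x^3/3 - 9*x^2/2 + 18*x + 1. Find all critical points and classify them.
f'(x) = x^3 - 2*x^2 - 9*x + 18

Solve f'(x) = 0:
  Factor: x^3 - 2*x^2 - 9*x + 18 = (x - 3)*(x - 2)*(x + 3) = 0.
  ⇒ x = -3, 2, 3

f''(x) = 3*x^2 - 4*x - 9
Second-derivative test at each critical point:
  f''(-3) = 30 > 0 → local minimum
  f''(2) = -5 < 0 → local maximum
  f''(3) = 6 > 0 → local minimum

Critical points: x = -3 (local minimum); x = 2 (local maximum); x = 3 (local minimum)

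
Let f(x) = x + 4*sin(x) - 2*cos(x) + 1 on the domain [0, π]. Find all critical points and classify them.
f'(x) = 2*sin(x) + 4*cos(x) + 1

Solve f'(x) = 0 on [0, π]:
  f'(x) = 0 ⇔ 2*sin(x) + 4*cos(x) = -1. Write the left side as R·cos(x + φ) with R = √(4² + (-2)²) = 2*sqrt(5), cos φ = 2*sqrt(5)/5, sin φ = -sqrt(5)/5; then cos(x + φ) = -sqrt(5)/10. Solve for x and keep the solutions lying in [0, π].
  ⇒ x = atan((-1 + 2*sqrt(19))/(-sqrt(19) - 2)) + pi ≈ 2.2600

f''(x) = -4*sin(x) + 2*cos(x)
Second-derivative test at each critical point:
  f''(2.2600) = -4.3589 < 0 → local maximum

Critical points: x = atan((-1 + 2*sqrt(19))/(-sqrt(19) - 2)) + pi ≈ 2.2600 (local maximum)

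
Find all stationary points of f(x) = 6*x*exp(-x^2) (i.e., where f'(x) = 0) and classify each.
f'(x) = 6*(1 - 2*x^2)*exp(-x^2)

Solve f'(x) = 0:
  f'(x) = (6 - 12*x^2)·exp(-x^2) and exp(-x^2) > 0 for every x, so f'(x) = 0 ⇔ 6 - 12*x^2 = 0.
  Factor: 6 - 12*x^2 = -6*(2*x^2 - 1); 2*x^2 - 1 = 0 has no rational roots; quadratic formula: x = (0 ± √8)/4.
  ⇒ x = -sqrt(2)/2 ≈ -0.7071, sqrt(2)/2 ≈ 0.7071

f''(x) = (24*x^3 - 36*x)*exp(-x^2)
Second-derivative test at each critical point:
  f''(-0.7071) = 10.2932 > 0 → local minimum
  f''(0.7071) = -10.2932 < 0 → local maximum

Critical points: x = -sqrt(2)/2 ≈ -0.7071 (local minimum); x = sqrt(2)/2 ≈ 0.7071 (local maximum)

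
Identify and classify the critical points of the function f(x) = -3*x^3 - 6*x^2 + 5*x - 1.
f'(x) = -9*x^2 - 12*x + 5

Solve f'(x) = 0:
  Factor: -9*x^2 - 12*x + 5 = -(3*x - 1)*(3*x + 5) = 0.
  ⇒ x = -5/3, 1/3

f''(x) = -18*x - 12
Second-derivative test at each critical point:
  f''(-5/3) = 18 > 0 → local minimum
  f''(1/3) = -18 < 0 → local maximum

Critical points: x = -5/3 (local minimum); x = 1/3 (local maximum)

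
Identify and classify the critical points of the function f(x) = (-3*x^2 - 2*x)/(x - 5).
f'(x) = (-3*x^2 + 30*x + 10)/(x^2 - 10*x + 25)

Solve f'(x) = 0:
  f'(x) = -(3*x^2 - 30*x - 10)/(x - 5)^2; the denominator is positive wherever f is defined, so f'(x) = 0 ⇔ -3*x^2 + 30*x + 10 = 0.
  3*x^2 - 30*x - 10 = 0 has no rational roots; quadratic formula: x = (30 ± √1020)/6.
  ⇒ x = 5 - sqrt(255)/3 ≈ -0.3229, 5 + sqrt(255)/3 ≈ 10.3229

f''(x) = -170/(x^3 - 15*x^2 + 75*x - 125)
Second-derivative test at each critical point:
  f''(-0.3229) = 1.1272 > 0 → local minimum
  f''(10.3229) = -1.1272 < 0 → local maximum

Critical points: x = 5 - sqrt(255)/3 ≈ -0.3229 (local minimum); x = 5 + sqrt(255)/3 ≈ 10.3229 (local maximum)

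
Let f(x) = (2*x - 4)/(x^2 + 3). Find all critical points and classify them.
f'(x) = 2*(x^2 - 2*x*(x - 2) + 3)/(x^2 + 3)^2

Solve f'(x) = 0:
  f'(x) = -2*(x^2 - 4*x - 3)/(x^2 + 3)^2; the denominator is positive wherever f is defined, so f'(x) = 0 ⇔ -2*x^2 + 8*x + 6 = 0.
  Factor: -2*x^2 + 8*x + 6 = -2*(x^2 - 4*x - 3); x^2 - 4*x - 3 = 0 has no rational roots; quadratic formula: x = (4 ± √28)/2.
  ⇒ x = 2 - sqrt(7) ≈ -0.6458, 2 + sqrt(7) ≈ 4.6458

f''(x) = 4*(4*x^2*(x - 2) + (2 - 3*x)*(x^2 + 3))/(x^2 + 3)^3
Second-derivative test at each critical point:
  f''(-0.6458) = 0.9064 > 0 → local minimum
  f''(4.6458) = -0.0175 < 0 → local maximum

Critical points: x = 2 - sqrt(7) ≈ -0.6458 (local minimum); x = 2 + sqrt(7) ≈ 4.6458 (local maximum)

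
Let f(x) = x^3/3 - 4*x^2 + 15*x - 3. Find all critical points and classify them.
f'(x) = x^2 - 8*x + 15

Solve f'(x) = 0:
  Factor: x^2 - 8*x + 15 = (x - 5)*(x - 3) = 0.
  ⇒ x = 3, 5

f''(x) = 2*x - 8
Second-derivative test at each critical point:
  f''(3) = -2 < 0 → local maximum
  f''(5) = 2 > 0 → local minimum

Critical points: x = 3 (local maximum); x = 5 (local minimum)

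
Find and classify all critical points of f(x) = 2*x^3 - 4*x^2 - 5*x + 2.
f'(x) = 6*x^2 - 8*x - 5

Solve f'(x) = 0:
  6*x^2 - 8*x - 5 = 0 has no rational roots; quadratic formula: x = (8 ± √184)/12.
  ⇒ x = 2/3 - sqrt(46)/6 ≈ -0.4637, 2/3 + sqrt(46)/6 ≈ 1.7971

f''(x) = 12*x - 8
Second-derivative test at each critical point:
  f''(-0.4637) = -13.5647 < 0 → local maximum
  f''(1.7971) = 13.5647 > 0 → local minimum

Critical points: x = 2/3 - sqrt(46)/6 ≈ -0.4637 (local maximum); x = 2/3 + sqrt(46)/6 ≈ 1.7971 (local minimum)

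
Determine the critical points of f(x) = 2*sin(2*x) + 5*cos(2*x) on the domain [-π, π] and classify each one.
f'(x) = -10*sin(2*x) + 4*cos(2*x)

Solve f'(x) = 0 on [-π, π]:
  f'(x) = 0 ⇔ 2*cos(2*x) = 5*sin(2*x) ⇔ tan(2*x) = 2/5, i.e. 2*x = arctan(2/5) + nπ; keep the solutions lying in [-π, π].
  ⇒ x = -pi + atan(2/5)/2 ≈ -2.9513, -pi/2 + atan(2/5)/2 ≈ -1.3805, atan(2/5)/2 ≈ 0.1903, atan(2/5)/2 + pi/2 ≈ 1.7610

f''(x) = -8*sin(2*x) - 20*cos(2*x)
Second-derivative test at each critical point:
  f''(-2.9513) = -21.5407 < 0 → local maximum
  f''(-1.3805) = 21.5407 > 0 → local minimum
  f''(0.1903) = -21.5407 < 0 → local maximum
  f''(1.7610) = 21.5407 > 0 → local minimum

Critical points: x = -pi + atan(2/5)/2 ≈ -2.9513 (local maximum); x = -pi/2 + atan(2/5)/2 ≈ -1.3805 (local minimum); x = atan(2/5)/2 ≈ 0.1903 (local maximum); x = atan(2/5)/2 + pi/2 ≈ 1.7610 (local minimum)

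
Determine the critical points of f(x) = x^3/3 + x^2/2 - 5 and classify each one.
f'(x) = x*(x + 1)

Solve f'(x) = 0:
  Factor: x^2 + x = x*(x + 1) = 0.
  ⇒ x = -1, 0

f''(x) = 2*x + 1
Second-derivative test at each critical point:
  f''(-1) = -1 < 0 → local maximum
  f''(0) = 1 > 0 → local minimum

Critical points: x = -1 (local maximum); x = 0 (local minimum)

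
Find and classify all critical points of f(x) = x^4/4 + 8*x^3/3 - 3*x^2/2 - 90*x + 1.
f'(x) = x^3 + 8*x^2 - 3*x - 90

Solve f'(x) = 0:
  Factor: x^3 + 8*x^2 - 3*x - 90 = (x - 3)*(x + 5)*(x + 6) = 0.
  ⇒ x = -6, -5, 3

f''(x) = 3*x^2 + 16*x - 3
Second-derivative test at each critical point:
  f''(-6) = 9 > 0 → local minimum
  f''(-5) = -8 < 0 → local maximum
  f''(3) = 72 > 0 → local minimum

Critical points: x = -6 (local minimum); x = -5 (local maximum); x = 3 (local minimum)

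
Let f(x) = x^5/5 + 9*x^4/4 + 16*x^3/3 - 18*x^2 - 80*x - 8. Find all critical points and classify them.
f'(x) = x^4 + 9*x^3 + 16*x^2 - 36*x - 80

Solve f'(x) = 0:
  Factor: x^4 + 9*x^3 + 16*x^2 - 36*x - 80 = (x - 2)*(x + 2)*(x + 4)*(x + 5) = 0.
  ⇒ x = -5, -4, -2, 2

f''(x) = 4*x^3 + 27*x^2 + 32*x - 36
Second-derivative test at each critical point:
  f''(-5) = -21 < 0 → local maximum
  f''(-4) = 12 > 0 → local minimum
  f''(-2) = -24 < 0 → local maximum
  f''(2) = 168 > 0 → local minimum

Critical points: x = -5 (local maximum); x = -4 (local minimum); x = -2 (local maximum); x = 2 (local minimum)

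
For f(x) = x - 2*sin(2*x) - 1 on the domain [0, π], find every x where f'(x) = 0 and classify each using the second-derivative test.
f'(x) = 1 - 4*cos(2*x)

Solve f'(x) = 0 on [0, π]:
  f'(x) = 0 ⇔ cos(2*x) = 1/4, i.e. 2*x = ±arccos(1/4) + 2nπ; keep the solutions lying in [0, π].
  ⇒ x = acos(1/4)/2 ≈ 0.6591, pi - acos(1/4)/2 ≈ 2.4825

f''(x) = 8*sin(2*x)
Second-derivative test at each critical point:
  f''(0.6591) = 7.7460 > 0 → local minimum
  f''(2.4825) = -7.7460 < 0 → local maximum

Critical points: x = acos(1/4)/2 ≈ 0.6591 (local minimum); x = pi - acos(1/4)/2 ≈ 2.4825 (local maximum)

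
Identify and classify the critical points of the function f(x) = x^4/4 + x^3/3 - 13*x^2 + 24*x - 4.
f'(x) = x^3 + x^2 - 26*x + 24

Solve f'(x) = 0:
  Factor: x^3 + x^2 - 26*x + 24 = (x - 4)*(x - 1)*(x + 6) = 0.
  ⇒ x = -6, 1, 4

f''(x) = 3*x^2 + 2*x - 26
Second-derivative test at each critical point:
  f''(-6) = 70 > 0 → local minimum
  f''(1) = -21 < 0 → local maximum
  f''(4) = 30 > 0 → local minimum

Critical points: x = -6 (local minimum); x = 1 (local maximum); x = 4 (local minimum)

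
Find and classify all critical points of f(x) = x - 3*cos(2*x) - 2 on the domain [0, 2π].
f'(x) = 6*sin(2*x) + 1

Solve f'(x) = 0 on [0, 2π]:
  f'(x) = 0 ⇔ sin(2*x) = -1/6, i.e. 2*x = arcsin(-1/6) + 2nπ or 2*x = π − arcsin(-1/6) + 2nπ; keep the solutions lying in [0, 2π].
  ⇒ x = asin(1/6)/2 + pi/2 ≈ 1.6545, pi - asin(1/6)/2 ≈ 3.0579, asin(1/6)/2 + 3*pi/2 ≈ 4.7961, -asin(1/6)/2 + 2*pi ≈ 6.1995

f''(x) = 12*cos(2*x)
Second-derivative test at each critical point:
  f''(1.6545) = -11.8322 < 0 → local maximum
  f''(3.0579) = 11.8322 > 0 → local minimum
  f''(4.7961) = -11.8322 < 0 → local maximum
  f''(6.1995) = 11.8322 > 0 → local minimum

Critical points: x = asin(1/6)/2 + pi/2 ≈ 1.6545 (local maximum); x = pi - asin(1/6)/2 ≈ 3.0579 (local minimum); x = asin(1/6)/2 + 3*pi/2 ≈ 4.7961 (local maximum); x = -asin(1/6)/2 + 2*pi ≈ 6.1995 (local minimum)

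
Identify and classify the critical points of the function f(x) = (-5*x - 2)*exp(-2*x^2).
f'(x) = (4*x*(5*x + 2) - 5)*exp(-2*x^2)

Solve f'(x) = 0:
  f'(x) = (20*x^2 + 8*x - 5)·exp(-2*x^2) and exp(-2*x^2) > 0 for every x, so f'(x) = 0 ⇔ 20*x^2 + 8*x - 5 = 0.
  20*x^2 + 8*x - 5 = 0 has no rational roots; quadratic formula: x = (-8 ± √464)/40.
  ⇒ x = -sqrt(29)/10 - 1/5 ≈ -0.7385, -1/5 + sqrt(29)/10 ≈ 0.3385

f''(x) = 4*(-20*x^3 - 8*x^2 + 15*x + 2)*exp(-2*x^2)
Second-derivative test at each critical point:
  f''(-0.7385) = -7.2364 < 0 → local maximum
  f''(0.3385) = 17.1287 > 0 → local minimum

Critical points: x = -sqrt(29)/10 - 1/5 ≈ -0.7385 (local maximum); x = -1/5 + sqrt(29)/10 ≈ 0.3385 (local minimum)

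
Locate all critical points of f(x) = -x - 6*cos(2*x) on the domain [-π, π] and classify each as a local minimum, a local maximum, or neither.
f'(x) = 12*sin(2*x) - 1

Solve f'(x) = 0 on [-π, π]:
  f'(x) = 0 ⇔ sin(2*x) = 1/12, i.e. 2*x = arcsin(1/12) + 2nπ or 2*x = π − arcsin(1/12) + 2nπ; keep the solutions lying in [-π, π].
  ⇒ x = -pi + asin(1/12)/2 ≈ -3.0999, -pi/2 - asin(1/12)/2 ≈ -1.6125, asin(1/12)/2 ≈ 0.0417, -asin(1/12)/2 + pi/2 ≈ 1.5291

f''(x) = 24*cos(2*x)
Second-derivative test at each critical point:
  f''(-3.0999) = 23.9165 > 0 → local minimum
  f''(-1.6125) = -23.9165 < 0 → local maximum
  f''(0.0417) = 23.9165 > 0 → local minimum
  f''(1.5291) = -23.9165 < 0 → local maximum

Critical points: x = -pi + asin(1/12)/2 ≈ -3.0999 (local minimum); x = -pi/2 - asin(1/12)/2 ≈ -1.6125 (local maximum); x = asin(1/12)/2 ≈ 0.0417 (local minimum); x = -asin(1/12)/2 + pi/2 ≈ 1.5291 (local maximum)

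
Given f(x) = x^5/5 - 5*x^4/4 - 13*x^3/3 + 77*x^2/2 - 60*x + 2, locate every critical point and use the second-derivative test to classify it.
f'(x) = x^4 - 5*x^3 - 13*x^2 + 77*x - 60

Solve f'(x) = 0:
  Factor: x^4 - 5*x^3 - 13*x^2 + 77*x - 60 = (x - 5)*(x - 3)*(x - 1)*(x + 4) = 0.
  ⇒ x = -4, 1, 3, 5

f''(x) = 4*x^3 - 15*x^2 - 26*x + 77
Second-derivative test at each critical point:
  f''(-4) = -315 < 0 → local maximum
  f''(1) = 40 > 0 → local minimum
  f''(3) = -28 < 0 → local maximum
  f''(5) = 72 > 0 → local minimum

Critical points: x = -4 (local maximum); x = 1 (local minimum); x = 3 (local maximum); x = 5 (local minimum)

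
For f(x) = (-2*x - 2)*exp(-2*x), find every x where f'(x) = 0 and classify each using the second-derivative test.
f'(x) = 2*(2*x + 1)*exp(-2*x)

Solve f'(x) = 0:
  f'(x) = (4*x + 2)·exp(-2*x) and exp(-2*x) > 0 for every x, so f'(x) = 0 ⇔ 4*x + 2 = 0.
  Factor: 4*x + 2 = 2*(2*x + 1) = 0.
  ⇒ x = -1/2

f''(x) = -8*x*exp(-2*x)
Second-derivative test at each critical point:
  f''(-1/2) = 10.8731 > 0 → local minimum

Critical points: x = -1/2 (local minimum)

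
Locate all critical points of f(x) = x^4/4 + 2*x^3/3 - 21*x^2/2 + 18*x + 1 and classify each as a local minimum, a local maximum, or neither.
f'(x) = x^3 + 2*x^2 - 21*x + 18

Solve f'(x) = 0:
  Factor: x^3 + 2*x^2 - 21*x + 18 = (x - 3)*(x - 1)*(x + 6) = 0.
  ⇒ x = -6, 1, 3

f''(x) = 3*x^2 + 4*x - 21
Second-derivative test at each critical point:
  f''(-6) = 63 > 0 → local minimum
  f''(1) = -14 < 0 → local maximum
  f''(3) = 18 > 0 → local minimum

Critical points: x = -6 (local minimum); x = 1 (local maximum); x = 3 (local minimum)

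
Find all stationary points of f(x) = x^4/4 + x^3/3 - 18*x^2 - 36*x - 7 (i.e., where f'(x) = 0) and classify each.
f'(x) = x^3 + x^2 - 36*x - 36

Solve f'(x) = 0:
  Factor: x^3 + x^2 - 36*x - 36 = (x - 6)*(x + 1)*(x + 6) = 0.
  ⇒ x = -6, -1, 6

f''(x) = 3*x^2 + 2*x - 36
Second-derivative test at each critical point:
  f''(-6) = 60 > 0 → local minimum
  f''(-1) = -35 < 0 → local maximum
  f''(6) = 84 > 0 → local minimum

Critical points: x = -6 (local minimum); x = -1 (local maximum); x = 6 (local minimum)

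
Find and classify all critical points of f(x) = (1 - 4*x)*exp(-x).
f'(x) = (4*x - 5)*exp(-x)

Solve f'(x) = 0:
  f'(x) = (4*x - 5)·exp(-x) and exp(-x) > 0 for every x, so f'(x) = 0 ⇔ 4*x - 5 = 0.
  4*x - 5 = 0.
  ⇒ x = 5/4

f''(x) = (9 - 4*x)*exp(-x)
Second-derivative test at each critical point:
  f''(5/4) = 1.1460 > 0 → local minimum

Critical points: x = 5/4 (local minimum)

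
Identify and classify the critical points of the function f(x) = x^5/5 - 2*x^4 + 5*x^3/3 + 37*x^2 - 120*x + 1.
f'(x) = x^4 - 8*x^3 + 5*x^2 + 74*x - 120

Solve f'(x) = 0:
  Factor: x^4 - 8*x^3 + 5*x^2 + 74*x - 120 = (x - 5)*(x - 4)*(x - 2)*(x + 3) = 0.
  ⇒ x = -3, 2, 4, 5

f''(x) = 4*x^3 - 24*x^2 + 10*x + 74
Second-derivative test at each critical point:
  f''(-3) = -280 < 0 → local maximum
  f''(2) = 30 > 0 → local minimum
  f''(4) = -14 < 0 → local maximum
  f''(5) = 24 > 0 → local minimum

Critical points: x = -3 (local maximum); x = 2 (local minimum); x = 4 (local maximum); x = 5 (local minimum)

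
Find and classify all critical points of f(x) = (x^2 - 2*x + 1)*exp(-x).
f'(x) = (-x^2 + 4*x - 3)*exp(-x)

Solve f'(x) = 0:
  f'(x) = (-x^2 + 4*x - 3)·exp(-x) and exp(-x) > 0 for every x, so f'(x) = 0 ⇔ -x^2 + 4*x - 3 = 0.
  Factor: -x^2 + 4*x - 3 = -(x - 3)*(x - 1) = 0.
  ⇒ x = 1, 3

f''(x) = (x^2 - 6*x + 7)*exp(-x)
Second-derivative test at each critical point:
  f''(1) = 0.7358 > 0 → local minimum
  f''(3) = -0.0996 < 0 → local maximum

Critical points: x = 1 (local minimum); x = 3 (local maximum)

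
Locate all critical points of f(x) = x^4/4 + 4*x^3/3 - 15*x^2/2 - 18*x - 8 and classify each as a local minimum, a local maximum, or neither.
f'(x) = x^3 + 4*x^2 - 15*x - 18

Solve f'(x) = 0:
  Factor: x^3 + 4*x^2 - 15*x - 18 = (x - 3)*(x + 1)*(x + 6) = 0.
  ⇒ x = -6, -1, 3

f''(x) = 3*x^2 + 8*x - 15
Second-derivative test at each critical point:
  f''(-6) = 45 > 0 → local minimum
  f''(-1) = -20 < 0 → local maximum
  f''(3) = 36 > 0 → local minimum

Critical points: x = -6 (local minimum); x = -1 (local maximum); x = 3 (local minimum)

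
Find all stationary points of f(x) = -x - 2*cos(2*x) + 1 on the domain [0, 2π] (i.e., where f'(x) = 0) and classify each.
f'(x) = 4*sin(2*x) - 1

Solve f'(x) = 0 on [0, 2π]:
  f'(x) = 0 ⇔ sin(2*x) = 1/4, i.e. 2*x = arcsin(1/4) + 2nπ or 2*x = π − arcsin(1/4) + 2nπ; keep the solutions lying in [0, 2π].
  ⇒ x = asin(1/4)/2 ≈ 0.1263, -asin(1/4)/2 + pi/2 ≈ 1.4445, asin(1/4)/2 + pi ≈ 3.2679, -asin(1/4)/2 + 3*pi/2 ≈ 4.5860

f''(x) = 8*cos(2*x)
Second-derivative test at each critical point:
  f''(0.1263) = 7.7460 > 0 → local minimum
  f''(1.4445) = -7.7460 < 0 → local maximum
  f''(3.2679) = 7.7460 > 0 → local minimum
  f''(4.5860) = -7.7460 < 0 → local maximum

Critical points: x = asin(1/4)/2 ≈ 0.1263 (local minimum); x = -asin(1/4)/2 + pi/2 ≈ 1.4445 (local maximum); x = asin(1/4)/2 + pi ≈ 3.2679 (local minimum); x = -asin(1/4)/2 + 3*pi/2 ≈ 4.5860 (local maximum)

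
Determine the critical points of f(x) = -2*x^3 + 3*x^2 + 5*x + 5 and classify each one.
f'(x) = -6*x^2 + 6*x + 5

Solve f'(x) = 0:
  6*x^2 - 6*x - 5 = 0 has no rational roots; quadratic formula: x = (6 ± √156)/12.
  ⇒ x = 1/2 - sqrt(39)/6 ≈ -0.5408, 1/2 + sqrt(39)/6 ≈ 1.5408

f''(x) = 6 - 12*x
Second-derivative test at each critical point:
  f''(-0.5408) = 12.4900 > 0 → local minimum
  f''(1.5408) = -12.4900 < 0 → local maximum

Critical points: x = 1/2 - sqrt(39)/6 ≈ -0.5408 (local minimum); x = 1/2 + sqrt(39)/6 ≈ 1.5408 (local maximum)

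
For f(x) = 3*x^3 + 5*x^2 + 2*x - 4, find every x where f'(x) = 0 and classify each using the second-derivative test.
f'(x) = 9*x^2 + 10*x + 2

Solve f'(x) = 0:
  9*x^2 + 10*x + 2 = 0 has no rational roots; quadratic formula: x = (-10 ± √28)/18.
  ⇒ x = -5/9 - sqrt(7)/9 ≈ -0.8495, -5/9 + sqrt(7)/9 ≈ -0.2616

f''(x) = 18*x + 10
Second-derivative test at each critical point:
  f''(-0.8495) = -5.2915 < 0 → local maximum
  f''(-0.2616) = 5.2915 > 0 → local minimum

Critical points: x = -5/9 - sqrt(7)/9 ≈ -0.8495 (local maximum); x = -5/9 + sqrt(7)/9 ≈ -0.2616 (local minimum)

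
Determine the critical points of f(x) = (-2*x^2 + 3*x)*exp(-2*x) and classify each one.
f'(x) = (4*x^2 - 10*x + 3)*exp(-2*x)

Solve f'(x) = 0:
  f'(x) = (4*x^2 - 10*x + 3)·exp(-2*x) and exp(-2*x) > 0 for every x, so f'(x) = 0 ⇔ 4*x^2 - 10*x + 3 = 0.
  4*x^2 - 10*x + 3 = 0 has no rational roots; quadratic formula: x = (10 ± √52)/8.
  ⇒ x = 5/4 - sqrt(13)/4 ≈ 0.3486, sqrt(13)/4 + 5/4 ≈ 2.1514

f''(x) = 4*(-2*x^2 + 7*x - 4)*exp(-2*x)
Second-derivative test at each critical point:
  f''(0.3486) = -3.5909 < 0 → local maximum
  f''(2.1514) = 0.0976 > 0 → local minimum

Critical points: x = 5/4 - sqrt(13)/4 ≈ 0.3486 (local maximum); x = sqrt(13)/4 + 5/4 ≈ 2.1514 (local minimum)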